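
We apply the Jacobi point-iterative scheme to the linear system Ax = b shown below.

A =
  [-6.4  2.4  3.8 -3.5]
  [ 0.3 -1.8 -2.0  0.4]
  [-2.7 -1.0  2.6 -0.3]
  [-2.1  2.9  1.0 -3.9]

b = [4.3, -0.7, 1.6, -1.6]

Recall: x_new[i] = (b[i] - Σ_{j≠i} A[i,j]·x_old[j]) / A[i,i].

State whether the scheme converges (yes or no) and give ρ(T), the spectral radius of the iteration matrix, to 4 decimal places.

Split A = D + L + U, D = diag(-6.4, -1.8, 2.6, -3.9).
Jacobi T = -D⁻¹(L+U): T[0,3] = -(-3.5)/(-6.4) = -0.5469; T[0,0] = 0.
  T[0,:] = [+0.0000  +0.3750  +0.5938  -0.5469]
  T[1,:] = [+0.1667  +0.0000  -1.1111  +0.2222]
  T[2,:] = [+1.0385  +0.3846  +0.0000  +0.1154]
  T[3,:] = [-0.5385  +0.7436  +0.2564  +0.0000]
|roots of det(T-λI)|: 1.2832, 0.7780, 0.7159, 0.7159.
ρ = 1.2832; 1.2832 > 1 ⇒ diverges.

no, ρ = 1.2832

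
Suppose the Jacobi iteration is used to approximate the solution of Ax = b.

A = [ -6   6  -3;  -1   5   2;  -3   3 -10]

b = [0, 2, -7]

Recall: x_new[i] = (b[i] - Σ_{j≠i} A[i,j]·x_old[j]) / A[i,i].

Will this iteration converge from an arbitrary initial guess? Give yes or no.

yes

Let D = diag(-6, 5, -10); L, U the strict triangles.
Jacobi T = -D⁻¹(L+U): T[2,1] = -(3)/(-10) = +0.3000; T[2,2] = 0.
  T[0,:] = [+0.0000  +1.0000  -0.5000]
  T[1,:] = [+0.2000  +0.0000  -0.4000]
  T[2,:] = [-0.3000  +0.3000  +0.0000]
eigenvalue magnitudes: 0.6137, 0.3829, 0.3829.
spectral radius ρ = 0.6137; 0.6137 < 1 ⇒ converges.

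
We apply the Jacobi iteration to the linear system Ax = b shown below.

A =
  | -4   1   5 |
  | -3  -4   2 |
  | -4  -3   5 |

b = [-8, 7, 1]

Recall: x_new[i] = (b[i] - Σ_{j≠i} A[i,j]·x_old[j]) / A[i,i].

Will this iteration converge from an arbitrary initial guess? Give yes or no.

no

Diagonal D = diag(-4, -4, 5); L, U strict lower/upper.
Jacobi T = -D⁻¹(L+U): T[0,1] = -(1)/(-4) = +0.2500; T[0,0] = 0.
  T[0,:] = [+0.0000, +0.2500, +1.2500]
  T[1,:] = [-0.7500, +0.0000, +0.5000]
  T[2,:] = [+0.8000, +0.6000, +0.0000]
|roots of det(T-λI)|: 1.2212, 0.6154, 0.6154.
ρ(T) = max|λ| = 1.2212; 1.2212 > 1 ⇒ diverges.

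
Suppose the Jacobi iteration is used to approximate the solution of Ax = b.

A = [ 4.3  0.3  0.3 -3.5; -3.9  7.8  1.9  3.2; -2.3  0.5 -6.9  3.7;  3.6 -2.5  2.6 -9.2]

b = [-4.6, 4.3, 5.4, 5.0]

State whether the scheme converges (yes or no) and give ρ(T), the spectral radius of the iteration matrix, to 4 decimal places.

yes, ρ = 0.8700

Let D = diag(4.3, 7.8, -6.9, -9.2); L, U the strict triangles.
T_J = -D⁻¹(L+U): T[0,2] = -(0.3)/(4.3) = -0.0698; T[0,0] = 0.
  T[0,:] = [+0.0000  -0.0698  -0.0698  +0.8140]
  T[1,:] = [+0.5000  +0.0000  -0.2436  -0.4103]
  T[2,:] = [-0.3333  +0.0725  +0.0000  +0.5362]
  T[3,:] = [+0.3913  -0.2717  +0.2826  +0.0000]
|λ(T)| sorted: 0.8700, 0.4180, 0.4180, 0.0359.
spectral radius ρ = 0.8700; 0.8700 < 1 ⇒ converges.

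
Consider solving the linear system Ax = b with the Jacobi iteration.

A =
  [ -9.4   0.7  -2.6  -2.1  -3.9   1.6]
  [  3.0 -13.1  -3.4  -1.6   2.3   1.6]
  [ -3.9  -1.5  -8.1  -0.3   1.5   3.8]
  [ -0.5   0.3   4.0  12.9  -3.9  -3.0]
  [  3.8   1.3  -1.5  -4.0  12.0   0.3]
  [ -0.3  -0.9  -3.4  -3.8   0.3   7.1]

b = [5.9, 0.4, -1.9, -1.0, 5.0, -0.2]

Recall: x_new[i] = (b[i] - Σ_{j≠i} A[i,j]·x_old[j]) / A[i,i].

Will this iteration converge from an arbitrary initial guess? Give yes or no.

yes

A = D + L + U where D = diag(-9.4, -13.1, -8.1, 12.9, 12, 7.1).
T_J = -D⁻¹(L+U): T[0,3] = -(-2.1)/(-9.4) = -0.2234; T[0,0] = 0.
  T[0,:] = [+0.0000  +0.0745  -0.2766  -0.2234  -0.4149  +0.1702]
  T[1,:] = [+0.2290  +0.0000  -0.2595  -0.1221  +0.1756  +0.1221]
  T[2,:] = [-0.4815  -0.1852  +0.0000  -0.0370  +0.1852  +0.4691]
  T[3,:] = [+0.0388  -0.0233  -0.3101  +0.0000  +0.3023  +0.2326]
  T[4,:] = [-0.3167  -0.1083  +0.1250  +0.3333  +0.0000  -0.0250]
  T[5,:] = [+0.0423  +0.1268  +0.4789  +0.5352  -0.0423  +0.0000]
|roots of det(T-λI)|: 0.8879, 0.6629, 0.4047, 0.3434, 0.3434, 0.0541.
ρ = 0.8879; 0.8879 < 1 ⇒ converges.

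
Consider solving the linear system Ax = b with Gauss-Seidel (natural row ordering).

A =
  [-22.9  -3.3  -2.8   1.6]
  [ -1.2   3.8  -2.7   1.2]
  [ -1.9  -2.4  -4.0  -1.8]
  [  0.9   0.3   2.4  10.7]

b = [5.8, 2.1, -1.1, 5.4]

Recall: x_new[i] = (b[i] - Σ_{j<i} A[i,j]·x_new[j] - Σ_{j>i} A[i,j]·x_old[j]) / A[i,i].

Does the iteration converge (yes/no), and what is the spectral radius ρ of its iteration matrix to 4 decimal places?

Split A = D + L + U, D = diag(-22.9, 3.8, -4, 10.7).
T_GS = -(D+L)⁻¹U: row 0 first, T[0,2] = -(-2.8)/(-22.9) = -0.1223; later rows by forward substitution.
  T[0,:] = [+0.0000, -0.1441, -0.1223, +0.0699]
  T[1,:] = [+0.0000, -0.0455, +0.6719, -0.2937]
  T[2,:] = [+0.0000, +0.0958, -0.3451, -0.3070]
  T[3,:] = [+0.0000, -0.0081, +0.0688, +0.0712]
eigenvalue magnitudes: 0.4623, 0.0916, 0.0916, 0.0000.
spectral radius ρ = 0.4623; 0.4623 < 1: convergent.

yes, ρ = 0.4623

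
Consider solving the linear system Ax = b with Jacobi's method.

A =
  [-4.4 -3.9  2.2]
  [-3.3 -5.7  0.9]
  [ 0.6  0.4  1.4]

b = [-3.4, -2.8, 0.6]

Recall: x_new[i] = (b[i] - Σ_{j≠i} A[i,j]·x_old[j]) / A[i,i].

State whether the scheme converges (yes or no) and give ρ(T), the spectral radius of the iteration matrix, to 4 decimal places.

yes, ρ = 0.6807

Write A = D+L+U with D = diag(-4.4, -5.7, 1.4).
T_J = -D⁻¹(L+U): T[1,0] = -(-3.3)/(-5.7) = -0.5789; T[1,1] = 0.
  T[0,:] = [+0.0000, -0.8864, +0.5000]
  T[1,:] = [-0.5789, +0.0000, +0.1579]
  T[2,:] = [-0.4286, -0.2857, +0.0000]
|roots of det(T-λI)|: 0.6807, 0.4578, 0.4578.
ρ(T) = max|λ| = 0.6807; 0.6807 < 1, so it converges for any x₀.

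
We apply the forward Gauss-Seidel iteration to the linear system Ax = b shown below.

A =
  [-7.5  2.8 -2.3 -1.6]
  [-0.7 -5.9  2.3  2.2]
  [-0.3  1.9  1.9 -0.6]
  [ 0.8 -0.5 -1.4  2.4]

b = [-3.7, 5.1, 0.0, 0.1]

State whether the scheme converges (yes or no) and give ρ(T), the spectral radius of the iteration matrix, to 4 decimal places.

yes, ρ = 0.5661

Write A = D+L+U with D = diag(-7.5, -5.9, 1.9, 2.4).
Gauss-Seidel: T = -(D+L)⁻¹U, row 0 first, T[0,1] = -(2.8)/(-7.5) = +0.3733; later rows by forward substitution.
  T[0,:] = [+0.0000 +0.3733 -0.3067 -0.2133]
  T[1,:] = [+0.0000 -0.0443 +0.4262 +0.3982]
  T[2,:] = [+0.0000 +0.1032 -0.4746 -0.1161]
  T[3,:] = [+0.0000 -0.0734 -0.0859 +0.0864]
|λ(T)| sorted: 0.5661, 0.1645, 0.1645, 0.0000.
ρ = 0.5661; 0.5661 < 1 ⇒ converges.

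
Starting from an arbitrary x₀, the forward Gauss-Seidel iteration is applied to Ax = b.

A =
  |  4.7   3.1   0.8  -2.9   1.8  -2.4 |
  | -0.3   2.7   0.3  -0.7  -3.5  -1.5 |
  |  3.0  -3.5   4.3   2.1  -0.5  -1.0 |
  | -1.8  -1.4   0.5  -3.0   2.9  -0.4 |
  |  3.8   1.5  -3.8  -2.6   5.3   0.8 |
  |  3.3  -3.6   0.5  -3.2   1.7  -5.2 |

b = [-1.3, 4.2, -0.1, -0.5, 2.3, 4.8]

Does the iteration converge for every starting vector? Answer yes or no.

no

Let D = diag(4.7, 2.7, 4.3, -3, 5.3, -5.2); L, U the strict triangles.
Gauss-Seidel: T = -(D+L)⁻¹U, row 0 first, T[0,5] = -(-2.4)/(4.7) = +0.5106; later rows by forward substitution.
  T[0,:] = [+0.0000  -0.6596  -0.1702  +0.6170  -0.3830  +0.5106]
  T[1,:] = [+0.0000  -0.0733  -0.1300  +0.3278  +1.2537  +0.6123]
  T[2,:] = [+0.0000  +0.4005  +0.0129  -0.6520  +1.4040  +0.3747]
  T[3,:] = [+0.0000  +0.4967  +0.1650  -0.6319  +0.8454  -0.6630]
  T[4,:] = [+0.0000  +1.0245  +0.2490  -1.3126  +1.3411  -0.7470]
  T[5,:] = [+0.0000  -0.3001  -0.0369  +0.0616  -1.0578  +0.1000]
|λ(T)| sorted: 1.6272, 1.2290, 0.4444, 0.1239, 0.0301, 0.0000.
ρ = 1.6272; 1.6272 > 1, so it fails to converge.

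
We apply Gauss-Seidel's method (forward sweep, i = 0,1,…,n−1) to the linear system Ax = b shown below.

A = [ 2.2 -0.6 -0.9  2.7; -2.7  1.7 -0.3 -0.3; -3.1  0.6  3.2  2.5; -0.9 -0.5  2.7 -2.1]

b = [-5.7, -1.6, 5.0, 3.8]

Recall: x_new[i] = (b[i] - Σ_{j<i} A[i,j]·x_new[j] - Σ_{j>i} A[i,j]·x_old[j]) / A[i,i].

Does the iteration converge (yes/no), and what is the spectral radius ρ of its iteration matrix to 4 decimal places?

Write A = D+L+U with D = diag(2.2, 1.7, 3.2, -2.1).
Gauss-Seidel: T = -(D+L)⁻¹U, row 0 first, T[0,2] = -(-0.9)/(2.2) = +0.4091; later rows by forward substitution.
  T[0,:] = [+0.0000 +0.2727 +0.4091 -1.2273]
  T[1,:] = [+0.0000 +0.4332 +0.8262 -1.7727]
  T[2,:] = [+0.0000 +0.1830 +0.2414 -1.6378]
  T[3,:] = [+0.0000 +0.0153 -0.0617 -1.1577]
moduli |λ_i(T)| = 1.2145, 0.7491, 0.0177, 0.0000.
ρ = 1.2145; 1.2145 > 1 ⇒ diverges.

no, ρ = 1.2145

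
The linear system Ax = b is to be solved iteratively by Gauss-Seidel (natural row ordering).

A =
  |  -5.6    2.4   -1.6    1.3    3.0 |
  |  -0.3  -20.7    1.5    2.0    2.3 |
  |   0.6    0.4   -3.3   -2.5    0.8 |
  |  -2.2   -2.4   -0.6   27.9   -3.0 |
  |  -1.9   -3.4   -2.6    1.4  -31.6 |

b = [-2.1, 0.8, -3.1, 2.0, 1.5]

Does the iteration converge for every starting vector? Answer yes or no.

yes

Write A = D+L+U with D = diag(-5.6, -20.7, -3.3, 27.9, -31.6).
GS T = -(D+L)⁻¹U: row 0 first, T[0,1] = -(2.4)/(-5.6) = +0.4286; later rows by forward substitution.
  T[0,:] = [+0.0000 +0.4286 -0.2857 +0.2321 +0.5357]
  T[1,:] = [+0.0000 -0.0062 +0.0766 +0.0933 +0.1033]
  T[2,:] = [+0.0000 +0.0772 -0.0427 -0.7041 +0.3524]
  T[3,:] = [+0.0000 +0.0349 -0.0169 +0.0112 +0.1662]
  T[4,:] = [+0.0000 -0.0299 +0.0117 +0.0344 -0.0650]
moduli |λ_i(T)| = 0.2563, 0.0887, 0.0887, 0.0755, 0.0000.
ρ = 0.2563; 0.2563 < 1: convergent.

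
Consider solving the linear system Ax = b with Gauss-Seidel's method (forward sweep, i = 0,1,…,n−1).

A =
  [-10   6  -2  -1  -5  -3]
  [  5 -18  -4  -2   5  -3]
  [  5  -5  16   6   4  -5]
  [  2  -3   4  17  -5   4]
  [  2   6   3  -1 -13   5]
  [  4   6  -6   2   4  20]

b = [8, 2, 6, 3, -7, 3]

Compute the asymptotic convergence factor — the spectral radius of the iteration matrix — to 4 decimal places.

A = D + L + U where D = diag(-10, -18, 16, 17, -13, 20).
Gauss-Seidel: T = -(D+L)⁻¹U, row 0 first, T[0,5] = -(-3)/(-10) = -0.3000; later rows by forward substitution.
  T[0,:] = [+0.0000  +0.6000  -0.2000  -0.1000  -0.5000  -0.3000]
  T[1,:] = [+0.0000  +0.1667  -0.2778  -0.1389  +0.1389  -0.2500]
  T[2,:] = [+0.0000  -0.1354  -0.0243  -0.3872  -0.0503  +0.3281]
  T[3,:] = [+0.0000  -0.0093  -0.0198  +0.0783  +0.3893  -0.3213]
  T[4,:] = [+0.0000  +0.1387  -0.1631  -0.1749  -0.0544  +0.3235]
  T[5,:] = [+0.0000  -0.2374  +0.1506  -0.0273  +0.0152  +0.2009]
|roots of det(T-λI)|: 0.6097, 0.2539, 0.2539, 0.2089, 0.1377, 0.0000.
ρ = 0.6097; 0.6097 < 1, so it converges for any x₀.

0.6097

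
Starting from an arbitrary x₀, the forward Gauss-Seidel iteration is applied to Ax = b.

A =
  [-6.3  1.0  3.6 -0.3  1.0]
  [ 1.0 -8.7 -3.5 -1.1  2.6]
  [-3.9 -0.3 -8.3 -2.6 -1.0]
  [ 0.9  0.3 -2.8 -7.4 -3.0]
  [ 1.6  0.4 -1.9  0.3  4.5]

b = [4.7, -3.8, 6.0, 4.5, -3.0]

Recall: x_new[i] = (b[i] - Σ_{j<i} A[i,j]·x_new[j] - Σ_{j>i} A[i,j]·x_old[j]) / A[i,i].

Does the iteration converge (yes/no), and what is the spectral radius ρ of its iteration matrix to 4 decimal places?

yes, ρ = 0.5063

A = D + L + U where D = diag(-6.3, -8.7, -8.3, -7.4, 4.5).
Gauss-Seidel: T = -(D+L)⁻¹U, row 0 first, T[0,4] = -(1)/(-6.3) = +0.1587; later rows by forward substitution.
  T[0,:] = [+0.0000, +0.1587, +0.5714, -0.0476, +0.1587]
  T[1,:] = [+0.0000, +0.0182, -0.3366, -0.1319, +0.3171]
  T[2,:] = [+0.0000, -0.0752, -0.2563, -0.2861, -0.2065]
  T[3,:] = [+0.0000, +0.0485, +0.1528, +0.0971, -0.2951]
  T[4,:] = [+0.0000, -0.0931, -0.2917, -0.0986, -0.1522]
eigenvalue magnitudes: 0.5063, 0.2349, 0.2349, 0.1032, 0.0000.
spectral radius ρ = 0.5063; 0.5063 < 1, so it converges for any x₀.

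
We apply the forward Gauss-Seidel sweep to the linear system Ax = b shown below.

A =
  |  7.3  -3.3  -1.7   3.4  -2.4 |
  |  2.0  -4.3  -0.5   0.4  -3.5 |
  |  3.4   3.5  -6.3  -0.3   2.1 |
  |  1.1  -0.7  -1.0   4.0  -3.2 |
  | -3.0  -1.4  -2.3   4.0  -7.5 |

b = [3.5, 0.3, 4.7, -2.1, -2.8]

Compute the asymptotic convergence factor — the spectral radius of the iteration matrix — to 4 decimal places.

0.9383

Write A = D+L+U with D = diag(7.3, -4.3, -6.3, 4, -7.5).
GS T = -(D+L)⁻¹U: row 0 first, T[0,4] = -(-2.4)/(7.3) = +0.3288; later rows by forward substitution.
  T[0,:] = [+0.0000 +0.4521 +0.2329 -0.4658 +0.3288]
  T[1,:] = [+0.0000 +0.2103 -0.0080 -0.1236 -0.6610]
  T[2,:] = [+0.0000 +0.3608 +0.1213 -0.3676 +0.1435]
  T[3,:] = [+0.0000 +0.0027 -0.0351 +0.0145 +0.6298]
  T[4,:] = [+0.0000 -0.3293 -0.1476 +0.3299 +0.2838]
moduli |λ_i(T)| = 0.9383, 0.2837, 0.0686, 0.0439, 0.0000.
ρ(T) = max|λ| = 0.9383; 0.9383 < 1: convergent.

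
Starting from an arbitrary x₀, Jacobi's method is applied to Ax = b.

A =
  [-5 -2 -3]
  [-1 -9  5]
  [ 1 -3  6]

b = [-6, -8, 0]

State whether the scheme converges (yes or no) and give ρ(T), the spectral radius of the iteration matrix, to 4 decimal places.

Diagonal D = diag(-5, -9, 6); L, U strict lower/upper.
Jacobi T = -D⁻¹(L+U): T[0,1] = -(-2)/(-5) = -0.4000; T[0,0] = 0.
  T[0,:] = [+0.0000 -0.4000 -0.6000]
  T[1,:] = [-0.1111 +0.0000 +0.5556]
  T[2,:] = [-0.1667 +0.5000 +0.0000]
|eigenvalues of T|: 0.7210, 0.5404, 0.1806.
ρ(T) = max|λ| = 0.7210; 0.7210 < 1 ⇒ converges.

yes, ρ = 0.7210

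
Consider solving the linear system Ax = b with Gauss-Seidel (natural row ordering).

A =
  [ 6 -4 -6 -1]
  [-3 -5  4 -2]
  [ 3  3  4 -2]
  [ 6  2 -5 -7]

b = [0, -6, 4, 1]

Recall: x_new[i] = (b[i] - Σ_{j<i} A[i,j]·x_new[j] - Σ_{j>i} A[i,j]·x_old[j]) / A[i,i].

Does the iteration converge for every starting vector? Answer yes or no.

Write A = D+L+U with D = diag(6, -5, 4, -7).
Gauss-Seidel: T = -(D+L)⁻¹U, row 0 first, T[0,3] = -(-1)/(6) = +0.1667; later rows by forward substitution.
  T[0,:] = [+0.0000, +0.6667, +1.0000, +0.1667]
  T[1,:] = [+0.0000, -0.4000, +0.2000, -0.5000]
  T[2,:] = [+0.0000, -0.2000, -0.9000, +0.7500]
  T[3,:] = [+0.0000, +0.6000, +1.5571, -0.5357]
|λ(T)| sorted: 1.6045, 0.5104, 0.2791, 0.0000.
ρ = 1.6045; 1.6045 > 1: divergent.

no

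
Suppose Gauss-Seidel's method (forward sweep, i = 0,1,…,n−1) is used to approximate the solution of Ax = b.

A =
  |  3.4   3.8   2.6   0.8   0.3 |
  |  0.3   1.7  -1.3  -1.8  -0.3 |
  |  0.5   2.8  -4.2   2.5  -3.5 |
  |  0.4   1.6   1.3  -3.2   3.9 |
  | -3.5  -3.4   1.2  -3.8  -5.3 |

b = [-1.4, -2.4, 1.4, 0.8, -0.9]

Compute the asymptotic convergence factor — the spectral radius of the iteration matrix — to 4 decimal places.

A = D + L + U where D = diag(3.4, 1.7, -4.2, -3.2, -5.3).
Gauss-Seidel: T = -(D+L)⁻¹U, row 0 first, T[0,1] = -(3.8)/(3.4) = -1.1176; later rows by forward substitution.
  T[0,:] = [+0.0000 -1.1176 -0.7647 -0.2353 -0.0882]
  T[1,:] = [+0.0000 +0.1972 +0.8997 +1.1003 +0.1920]
  T[2,:] = [+0.0000 -0.0016 +0.5087 +1.3008 -0.7158]
  T[3,:] = [+0.0000 -0.0417 +0.5609 +1.0492 +1.0129]
  T[4,:] = [+0.0000 +0.6411 -0.3591 -1.0082 -0.9533]
|roots of det(T-λI)|: 1.5637, 0.7829, 0.5783, 0.5783, 0.0000.
ρ(T) = max|λ| = 1.5637; 1.5637 > 1 ⇒ diverges.

1.5637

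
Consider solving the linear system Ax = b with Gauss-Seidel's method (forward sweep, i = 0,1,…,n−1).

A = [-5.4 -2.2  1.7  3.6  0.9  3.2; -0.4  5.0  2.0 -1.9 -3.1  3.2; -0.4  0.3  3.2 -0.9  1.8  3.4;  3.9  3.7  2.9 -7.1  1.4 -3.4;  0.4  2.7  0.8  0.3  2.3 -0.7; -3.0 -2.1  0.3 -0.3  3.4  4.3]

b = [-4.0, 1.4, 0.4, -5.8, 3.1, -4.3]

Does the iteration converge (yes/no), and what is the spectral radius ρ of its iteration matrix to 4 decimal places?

Let D = diag(-5.4, 5, 3.2, -7.1, 2.3, 4.3); L, U the strict triangles.
Gauss-Seidel: T = -(D+L)⁻¹U, row 0 first, T[0,2] = -(1.7)/(-5.4) = +0.3148; later rows by forward substitution.
  T[0,:] = [+0.0000, -0.4074, +0.3148, +0.6667, +0.1667, +0.5926]
  T[1,:] = [+0.0000, -0.0326, -0.3748, +0.4333, +0.6333, -0.5926]
  T[2,:] = [+0.0000, -0.0479, +0.0745, +0.3240, -0.6010, -0.9329]
  T[3,:] = [+0.0000, -0.2603, +0.0080, +0.7243, +0.3733, -0.8432]
  T[4,:] = [+0.0000, +0.1597, +0.3583, -0.8318, -0.6121, +1.3314]
  T[5,:] = [+0.0000, -0.4413, -0.2513, +1.3624, +0.9775, -0.9224]
|λ(T)| sorted: 1.4302, 0.7133, 0.7133, 0.2977, 0.0089, 0.0000.
ρ = 1.4302; 1.4302 > 1 ⇒ diverges.

no, ρ = 1.4302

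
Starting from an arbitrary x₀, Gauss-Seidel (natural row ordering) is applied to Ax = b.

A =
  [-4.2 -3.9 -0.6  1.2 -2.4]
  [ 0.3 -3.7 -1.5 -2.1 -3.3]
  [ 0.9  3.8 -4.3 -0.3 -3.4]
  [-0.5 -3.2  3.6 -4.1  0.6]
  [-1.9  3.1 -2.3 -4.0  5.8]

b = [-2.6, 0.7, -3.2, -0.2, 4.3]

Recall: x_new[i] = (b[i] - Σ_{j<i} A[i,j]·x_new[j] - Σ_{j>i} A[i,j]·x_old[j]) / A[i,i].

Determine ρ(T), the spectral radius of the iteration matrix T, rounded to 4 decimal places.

1.3711

Let D = diag(-4.2, -3.7, -4.3, -4.1, 5.8); L, U the strict triangles.
Gauss-Seidel: T = -(D+L)⁻¹U, row 0 first, T[0,3] = -(1.2)/(-4.2) = +0.2857; later rows by forward substitution.
  T[0,:] = [+0.0000, -0.9286, -0.1429, +0.2857, -0.5714]
  T[1,:] = [+0.0000, -0.0753, -0.4170, -0.5444, -0.9382]
  T[2,:] = [+0.0000, -0.2609, -0.3984, -0.4911, -1.7394]
  T[3,:] = [+0.0000, -0.0571, -0.0069, -0.0411, -0.5790]
  T[4,:] = [+0.0000, -0.4068, +0.0133, +0.1615, -0.7748]
|λ(T)| sorted: 1.3711, 0.3902, 0.3902, 0.0060, 0.0000.
spectral radius ρ = 1.3711; 1.3711 > 1: divergent.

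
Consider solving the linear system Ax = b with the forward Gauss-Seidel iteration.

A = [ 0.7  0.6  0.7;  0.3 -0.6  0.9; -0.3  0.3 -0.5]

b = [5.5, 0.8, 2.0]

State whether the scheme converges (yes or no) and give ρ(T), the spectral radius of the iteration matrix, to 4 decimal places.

Let D = diag(0.7, -0.6, -0.5); L, U the strict triangles.
GS T = -(D+L)⁻¹U: row 0 first, T[0,2] = -(0.7)/(0.7) = -1.0000; later rows by forward substitution.
  T[0,:] = [+0.0000, -0.8571, -1.0000]
  T[1,:] = [+0.0000, -0.4286, +1.0000]
  T[2,:] = [+0.0000, +0.2571, +1.2000]
|eigenvalues of T|: 1.3450, 0.5736, 0.0000.
ρ = 1.3450; 1.3450 > 1: divergent.

no, ρ = 1.3450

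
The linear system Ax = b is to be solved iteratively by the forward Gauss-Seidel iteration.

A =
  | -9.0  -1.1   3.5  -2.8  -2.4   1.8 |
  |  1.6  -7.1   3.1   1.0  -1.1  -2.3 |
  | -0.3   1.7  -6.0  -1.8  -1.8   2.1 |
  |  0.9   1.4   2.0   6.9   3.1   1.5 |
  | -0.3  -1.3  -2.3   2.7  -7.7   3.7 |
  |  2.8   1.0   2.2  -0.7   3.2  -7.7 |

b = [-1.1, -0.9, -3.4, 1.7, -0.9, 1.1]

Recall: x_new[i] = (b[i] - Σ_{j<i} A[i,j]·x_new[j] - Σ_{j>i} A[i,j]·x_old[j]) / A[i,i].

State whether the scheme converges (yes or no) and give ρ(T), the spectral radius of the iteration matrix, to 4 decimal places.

A = D + L + U where D = diag(-9, -7.1, -6, 6.9, -7.7, -7.7).
Gauss-Seidel: T = -(D+L)⁻¹U, row 0 first, T[0,5] = -(1.8)/(-9) = +0.2000; later rows by forward substitution.
  T[0,:] = [+0.0000, -0.1222, +0.3889, -0.3111, -0.2667, +0.2000]
  T[1,:] = [+0.0000, -0.0275, +0.5243, +0.0707, -0.2150, -0.2789]
  T[2,:] = [+0.0000, -0.0017, +0.1291, -0.2644, -0.3476, +0.2610]
  T[3,:] = [+0.0000, +0.0220, -0.1945, +0.1029, -0.2701, -0.2625]
  T[4,:] = [+0.0000, +0.0176, -0.2104, +0.1152, +0.0558, +0.3498]
  T[5,:] = [+0.0000, -0.0432, +0.1766, -0.1410, -0.1765, +0.2803]
|roots of det(T-λI)|: 0.5918, 0.2929, 0.2328, 0.2328, 0.1338, 0.0000.
ρ = 0.5918; 0.5918 < 1 ⇒ converges.

yes, ρ = 0.5918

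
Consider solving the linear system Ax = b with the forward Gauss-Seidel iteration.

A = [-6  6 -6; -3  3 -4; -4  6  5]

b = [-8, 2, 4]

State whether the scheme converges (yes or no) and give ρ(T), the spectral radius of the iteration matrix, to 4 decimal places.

A = D + L + U where D = diag(-6, 3, 5).
Gauss-Seidel: T = -(D+L)⁻¹U, row 0 first, T[0,1] = -(6)/(-6) = +1.0000; later rows by forward substitution.
  T[0,:] = [+0.0000  +1.0000  -1.0000]
  T[1,:] = [+0.0000  +1.0000  +0.3333]
  T[2,:] = [+0.0000  -0.4000  -1.2000]
eigenvalue magnitudes: 1.1376, 0.9376, 0.0000.
spectral radius ρ = 1.1376; 1.1376 > 1, so it fails to converge.

no, ρ = 1.1376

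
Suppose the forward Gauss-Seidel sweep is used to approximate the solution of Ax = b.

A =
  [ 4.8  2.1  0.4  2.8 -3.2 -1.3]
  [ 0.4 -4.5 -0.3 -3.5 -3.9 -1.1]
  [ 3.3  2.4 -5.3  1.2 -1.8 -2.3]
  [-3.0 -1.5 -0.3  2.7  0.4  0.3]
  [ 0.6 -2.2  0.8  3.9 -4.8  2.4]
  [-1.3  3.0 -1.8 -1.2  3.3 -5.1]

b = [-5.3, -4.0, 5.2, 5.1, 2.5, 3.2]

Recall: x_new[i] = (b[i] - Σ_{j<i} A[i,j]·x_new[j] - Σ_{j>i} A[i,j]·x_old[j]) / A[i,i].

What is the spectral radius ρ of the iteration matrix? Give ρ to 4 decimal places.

Diagonal D = diag(4.8, -4.5, -5.3, 2.7, -4.8, -5.1); L, U strict lower/upper.
Gauss-Seidel: T = -(D+L)⁻¹U, row 0 first, T[0,5] = -(-1.3)/(4.8) = +0.2708; later rows by forward substitution.
  T[0,:] = [+0.0000  -0.4375  -0.0833  -0.5833  +0.6667  +0.2708]
  T[1,:] = [+0.0000  -0.0389  -0.0741  -0.8296  -0.8074  -0.2204]
  T[2,:] = [+0.0000  -0.2900  -0.0854  -0.5125  -0.2901  -0.3651]
  T[3,:] = [+0.0000  -0.5399  -0.1432  -1.1660  +0.1118  +0.0268]
  T[4,:] = [+0.0000  -0.5239  -0.1071  -0.7255  +0.4959  +0.5958]
  T[5,:] = [+0.0000  -0.0209  -0.0278  -0.3535  -0.2479  +0.3094]
eigenvalue magnitudes: 1.6449, 0.6757, 0.6757, 0.0522, 0.0032, 0.0000.
ρ(T) = max|λ| = 1.6449; 1.6449 > 1, so it fails to converge.

1.6449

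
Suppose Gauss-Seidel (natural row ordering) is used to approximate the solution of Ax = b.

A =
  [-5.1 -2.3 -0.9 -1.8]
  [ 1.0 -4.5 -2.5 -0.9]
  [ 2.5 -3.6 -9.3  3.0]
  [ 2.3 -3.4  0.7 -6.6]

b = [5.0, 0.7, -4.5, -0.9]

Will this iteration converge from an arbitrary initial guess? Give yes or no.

Let D = diag(-5.1, -4.5, -9.3, -6.6); L, U the strict triangles.
Gauss-Seidel: T = -(D+L)⁻¹U, row 0 first, T[0,3] = -(-1.8)/(-5.1) = -0.3529; later rows by forward substitution.
  T[0,:] = [+0.0000, -0.4510, -0.1765, -0.3529]
  T[1,:] = [+0.0000, -0.1002, -0.5948, -0.2784]
  T[2,:] = [+0.0000, -0.0824, +0.1828, +0.3355]
  T[3,:] = [+0.0000, -0.1143, +0.2643, +0.0560]
|roots of det(T-λI)|: 0.5577, 0.2247, 0.2247, 0.0000.
spectral radius ρ = 0.5577; 0.5577 < 1 ⇒ converges.

yes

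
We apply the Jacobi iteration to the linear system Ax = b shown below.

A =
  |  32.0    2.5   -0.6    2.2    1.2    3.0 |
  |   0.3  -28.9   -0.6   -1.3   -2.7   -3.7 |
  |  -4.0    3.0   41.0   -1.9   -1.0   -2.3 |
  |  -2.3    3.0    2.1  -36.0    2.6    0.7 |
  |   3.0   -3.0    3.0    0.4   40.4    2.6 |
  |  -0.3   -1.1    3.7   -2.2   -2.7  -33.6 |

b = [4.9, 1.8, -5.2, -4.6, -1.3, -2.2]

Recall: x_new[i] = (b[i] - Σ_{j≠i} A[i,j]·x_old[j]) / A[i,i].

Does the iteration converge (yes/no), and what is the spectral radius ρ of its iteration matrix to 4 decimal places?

yes, ρ = 0.1561

Split A = D + L + U, D = diag(32, -28.9, 41, -36, 40.4, -33.6).
T_J = -D⁻¹(L+U): T[4,5] = -(2.6)/(40.4) = -0.0644; T[4,4] = 0.
  T[0,:] = [+0.0000  -0.0781  +0.0187  -0.0688  -0.0375  -0.0938]
  T[1,:] = [+0.0104  +0.0000  -0.0208  -0.0450  -0.0934  -0.1280]
  T[2,:] = [+0.0976  -0.0732  +0.0000  +0.0463  +0.0244  +0.0561]
  T[3,:] = [-0.0639  +0.0833  +0.0583  +0.0000  +0.0722  +0.0194]
  T[4,:] = [-0.0743  +0.0743  -0.0743  -0.0099  +0.0000  -0.0644]
  T[5,:] = [-0.0089  -0.0327  +0.1101  -0.0655  -0.0804  +0.0000]
moduli |λ_i(T)| = 0.1561, 0.1317, 0.0845, 0.0845, 0.0076, 0.0076.
ρ = 0.1561; 0.1561 < 1, so it converges for any x₀.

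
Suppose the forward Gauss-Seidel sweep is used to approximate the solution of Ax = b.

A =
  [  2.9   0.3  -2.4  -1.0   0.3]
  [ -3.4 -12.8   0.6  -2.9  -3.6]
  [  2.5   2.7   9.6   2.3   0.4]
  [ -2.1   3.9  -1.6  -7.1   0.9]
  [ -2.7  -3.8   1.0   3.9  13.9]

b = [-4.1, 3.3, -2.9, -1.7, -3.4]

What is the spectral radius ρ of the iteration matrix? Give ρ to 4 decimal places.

0.4654

A = D + L + U where D = diag(2.9, -12.8, 9.6, -7.1, 13.9).
Gauss-Seidel: T = -(D+L)⁻¹U, row 0 first, T[0,1] = -(0.3)/(2.9) = -0.1034; later rows by forward substitution.
  T[0,:] = [+0.0000  -0.1034  +0.8276  +0.3448  -0.1034]
  T[1,:] = [+0.0000  +0.0275  -0.1730  -0.3182  -0.2538]
  T[2,:] = [+0.0000  +0.0192  -0.1669  -0.2399  +0.0566]
  T[3,:] = [+0.0000  +0.0414  -0.3022  -0.2227  +0.0052]
  T[4,:] = [+0.0000  -0.0256  +0.2103  +0.0597  -0.0950]
eigenvalue magnitudes: 0.4654, 0.1071, 0.0926, 0.0062, 0.0000.
ρ = 0.4654; 0.4654 < 1 ⇒ converges.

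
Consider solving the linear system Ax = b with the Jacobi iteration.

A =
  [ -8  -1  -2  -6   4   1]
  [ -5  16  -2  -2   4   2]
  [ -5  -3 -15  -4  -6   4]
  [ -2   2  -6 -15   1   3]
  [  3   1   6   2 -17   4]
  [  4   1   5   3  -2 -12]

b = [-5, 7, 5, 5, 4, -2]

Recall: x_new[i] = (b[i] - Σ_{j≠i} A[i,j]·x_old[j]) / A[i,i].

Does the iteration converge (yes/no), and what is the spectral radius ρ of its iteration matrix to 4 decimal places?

Write A = D+L+U with D = diag(-8, 16, -15, -15, -17, -12).
Jacobi T = -D⁻¹(L+U): T[2,5] = -(4)/(-15) = +0.2667; T[2,2] = 0.
  T[0,:] = [+0.0000 -0.1250 -0.2500 -0.7500 +0.5000 +0.1250]
  T[1,:] = [+0.3125 +0.0000 +0.1250 +0.1250 -0.2500 -0.1250]
  T[2,:] = [-0.3333 -0.2000 +0.0000 -0.2667 -0.4000 +0.2667]
  T[3,:] = [-0.1333 +0.1333 -0.4000 +0.0000 +0.0667 +0.2000]
  T[4,:] = [+0.1765 +0.0588 +0.3529 +0.1176 +0.0000 +0.2353]
  T[5,:] = [+0.3333 +0.0833 +0.4167 +0.2500 -0.1667 +0.0000]
|roots of det(T-λI)|: 0.8660, 0.5280, 0.5280, 0.3083, 0.3083, 0.0612.
ρ = 0.8660; 0.8660 < 1 ⇒ converges.

yes, ρ = 0.8660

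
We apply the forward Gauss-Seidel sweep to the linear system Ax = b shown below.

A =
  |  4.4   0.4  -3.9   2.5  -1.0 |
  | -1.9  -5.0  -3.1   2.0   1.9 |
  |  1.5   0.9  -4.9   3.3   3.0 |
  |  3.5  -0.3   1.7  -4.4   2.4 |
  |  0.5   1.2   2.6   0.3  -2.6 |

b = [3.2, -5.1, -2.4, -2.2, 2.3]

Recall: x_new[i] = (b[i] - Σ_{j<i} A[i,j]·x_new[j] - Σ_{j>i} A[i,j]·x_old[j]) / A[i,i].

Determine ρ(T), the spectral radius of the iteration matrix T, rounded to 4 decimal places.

1.6275

Write A = D+L+U with D = diag(4.4, -5, -4.9, -4.4, -2.6).
GS T = -(D+L)⁻¹U: row 0 first, T[0,2] = -(-3.9)/(4.4) = +0.8864; later rows by forward substitution.
  T[0,:] = [+0.0000  -0.0909  +0.8864  -0.5682  +0.2273]
  T[1,:] = [+0.0000  +0.0345  -0.9568  +0.6159  +0.2936]
  T[2,:] = [+0.0000  -0.0215  +0.0956  +0.6127  +0.7358]
  T[3,:] = [+0.0000  -0.0830  +0.8072  -0.2572  +0.9905]
  T[4,:] = [+0.0000  -0.0326  -0.0824  +0.7580  +1.0293]
eigenvalue magnitudes: 1.6275, 0.8720, 0.1240, 0.0226, 0.0000.
spectral radius ρ = 1.6275; 1.6275 > 1, so it fails to converge.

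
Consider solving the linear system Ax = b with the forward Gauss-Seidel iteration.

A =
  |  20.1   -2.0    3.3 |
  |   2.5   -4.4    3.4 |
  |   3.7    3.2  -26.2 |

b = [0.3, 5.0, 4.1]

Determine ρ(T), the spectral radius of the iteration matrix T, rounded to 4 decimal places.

0.1775

Split A = D + L + U, D = diag(20.1, -4.4, -26.2).
Gauss-Seidel: T = -(D+L)⁻¹U, row 0 first, T[0,1] = -(-2)/(20.1) = +0.0995; later rows by forward substitution.
  T[0,:] = [+0.0000 +0.0995 -0.1642]
  T[1,:] = [+0.0000 +0.0565 +0.6794]
  T[2,:] = [+0.0000 +0.0210 +0.0598]
|eigenvalues of T|: 0.1775, 0.0612, 0.0000.
ρ(T) = max|λ| = 0.1775; 0.1775 < 1, so it converges for any x₀.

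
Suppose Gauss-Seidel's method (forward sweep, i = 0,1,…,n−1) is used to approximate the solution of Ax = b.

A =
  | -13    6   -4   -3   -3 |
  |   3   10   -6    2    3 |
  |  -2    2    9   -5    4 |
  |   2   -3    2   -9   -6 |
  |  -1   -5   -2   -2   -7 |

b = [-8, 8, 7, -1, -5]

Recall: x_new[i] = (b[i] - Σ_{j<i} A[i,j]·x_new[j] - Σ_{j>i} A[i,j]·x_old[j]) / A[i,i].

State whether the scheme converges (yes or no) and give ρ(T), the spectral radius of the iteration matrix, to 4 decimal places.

Write A = D+L+U with D = diag(-13, 10, 9, -9, -7).
Gauss-Seidel: T = -(D+L)⁻¹U, row 0 first, T[0,3] = -(-3)/(-13) = -0.2308; later rows by forward substitution.
  T[0,:] = [+0.0000 +0.4615 -0.3077 -0.2308 -0.2308]
  T[1,:] = [+0.0000 -0.1385 +0.6923 -0.1308 -0.2308]
  T[2,:] = [+0.0000 +0.1333 -0.2222 +0.5333 -0.4444]
  T[3,:] = [+0.0000 +0.1783 -0.3485 +0.1108 -0.7398]
  T[4,:] = [+0.0000 -0.0561 -0.2875 -0.0577 +0.5362]
|roots of det(T-λI)|: 0.8683, 0.5122, 0.5122, 0.0643, 0.0000.
ρ(T) = max|λ| = 0.8683; 0.8683 < 1, so it converges for any x₀.

yes, ρ = 0.8683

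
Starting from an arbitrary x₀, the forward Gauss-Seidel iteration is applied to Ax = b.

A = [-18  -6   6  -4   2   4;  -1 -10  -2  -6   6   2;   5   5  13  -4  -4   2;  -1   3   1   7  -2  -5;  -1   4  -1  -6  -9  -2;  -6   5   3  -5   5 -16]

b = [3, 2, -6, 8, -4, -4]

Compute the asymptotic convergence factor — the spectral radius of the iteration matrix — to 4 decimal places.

A = D + L + U where D = diag(-18, -10, 13, 7, -9, -16).
T_GS = -(D+L)⁻¹U: row 0 first, T[0,5] = -(4)/(-18) = +0.2222; later rows by forward substitution.
  T[0,:] = [+0.0000 -0.3333 +0.3333 -0.2222 +0.1111 +0.2222]
  T[1,:] = [+0.0000 +0.0333 -0.2333 -0.5778 +0.5889 +0.1778]
  T[2,:] = [+0.0000 +0.1154 -0.0385 +0.6154 +0.0385 -0.3077]
  T[3,:] = [+0.0000 -0.0784 +0.1531 +0.1280 +0.0437 +0.7138]
  T[4,:] = [+0.0000 +0.0913 -0.2385 -0.3858 +0.2160 -0.6096]
  T[5,:] = [+0.0000 +0.2101 -0.3275 -0.1424 +0.2034 -0.4990]
|eigenvalues of T|: 0.8467, 0.5905, 0.5905, 0.0796, 0.0208, 0.0000.
ρ = 0.8467; 0.8467 < 1: convergent.

0.8467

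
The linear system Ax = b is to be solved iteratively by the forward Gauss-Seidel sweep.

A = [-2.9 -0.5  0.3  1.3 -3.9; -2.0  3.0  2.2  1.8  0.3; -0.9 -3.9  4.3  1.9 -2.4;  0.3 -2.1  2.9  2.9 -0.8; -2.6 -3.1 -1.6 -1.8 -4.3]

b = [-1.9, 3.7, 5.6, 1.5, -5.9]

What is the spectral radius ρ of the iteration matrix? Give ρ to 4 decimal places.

Split A = D + L + U, D = diag(-2.9, 3, 4.3, 2.9, -4.3).
GS T = -(D+L)⁻¹U: row 0 first, T[0,1] = -(-0.5)/(-2.9) = -0.1724; later rows by forward substitution.
  T[0,:] = [+0.0000, -0.1724, +0.1034, +0.4483, -1.3448]
  T[1,:] = [+0.0000, -0.1149, -0.6644, -0.3011, -0.9966]
  T[2,:] = [+0.0000, -0.1403, -0.5809, -0.6212, -0.6272]
  T[3,:] = [+0.0000, +0.0749, +0.0891, +0.3567, +0.3205]
  T[4,:] = [+0.0000, +0.2080, +0.5953, +0.0279, +1.6308]
|eigenvalues of T|: 1.2916, 0.4411, 0.4003, 0.0409, 0.0000.
ρ = 1.2916; 1.2916 > 1: divergent.

1.2916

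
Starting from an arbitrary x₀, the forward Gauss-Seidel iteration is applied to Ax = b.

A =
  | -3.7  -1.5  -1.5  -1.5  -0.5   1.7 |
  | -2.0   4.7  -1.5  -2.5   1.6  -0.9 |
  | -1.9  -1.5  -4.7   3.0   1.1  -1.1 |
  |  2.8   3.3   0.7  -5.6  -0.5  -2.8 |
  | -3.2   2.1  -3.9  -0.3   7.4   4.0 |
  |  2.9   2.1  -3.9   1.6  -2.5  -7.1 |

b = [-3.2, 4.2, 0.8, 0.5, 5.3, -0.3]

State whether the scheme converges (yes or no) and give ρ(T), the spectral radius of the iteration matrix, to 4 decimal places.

no, ρ = 1.1406

Split A = D + L + U, D = diag(-3.7, 4.7, -4.7, -5.6, 7.4, -7.1).
GS T = -(D+L)⁻¹U: row 0 first, T[0,2] = -(-1.5)/(-3.7) = -0.4054; later rows by forward substitution.
  T[0,:] = [+0.0000  -0.4054  -0.4054  -0.4054  -0.1351  +0.4595]
  T[1,:] = [+0.0000  -0.1725  +0.1466  +0.3594  -0.3979  +0.3870]
  T[2,:] = [+0.0000  +0.2189  +0.1171  +0.6875  +0.4157  -0.5433]
  T[3,:] = [+0.0000  -0.2770  -0.1017  +0.0950  -0.3394  -0.1101]
  T[4,:] = [+0.0000  -0.0222  -0.1593  +0.0889  +0.2598  -0.7425]
  T[5,:] = [+0.0000  -0.3915  -0.1533  -0.4468  -0.5692  +0.8372]
|λ(T)| sorted: 1.1406, 0.3270, 0.3270, 0.2345, 0.0569, 0.0000.
ρ(T) = max|λ| = 1.1406; 1.1406 > 1, so it fails to converge.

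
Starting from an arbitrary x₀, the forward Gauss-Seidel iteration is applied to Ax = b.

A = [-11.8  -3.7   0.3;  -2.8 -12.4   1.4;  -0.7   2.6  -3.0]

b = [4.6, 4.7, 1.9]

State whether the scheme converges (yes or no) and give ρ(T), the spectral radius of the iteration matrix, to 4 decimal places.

Write A = D+L+U with D = diag(-11.8, -12.4, -3).
Gauss-Seidel: T = -(D+L)⁻¹U, row 0 first, T[0,2] = -(0.3)/(-11.8) = +0.0254; later rows by forward substitution.
  T[0,:] = [+0.0000  -0.3136  +0.0254]
  T[1,:] = [+0.0000  +0.0708  +0.1072]
  T[2,:] = [+0.0000  +0.1345  +0.0869]
|roots of det(T-λI)|: 0.1992, 0.0415, 0.0000.
spectral radius ρ = 0.1992; 0.1992 < 1, so it converges for any x₀.

yes, ρ = 0.1992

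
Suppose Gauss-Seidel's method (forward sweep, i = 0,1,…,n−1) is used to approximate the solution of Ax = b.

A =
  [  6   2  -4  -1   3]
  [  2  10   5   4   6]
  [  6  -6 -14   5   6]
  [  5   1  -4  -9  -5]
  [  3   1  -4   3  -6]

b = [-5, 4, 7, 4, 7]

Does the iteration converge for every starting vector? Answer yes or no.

no

Write A = D+L+U with D = diag(6, 10, -14, -9, -6).
GS T = -(D+L)⁻¹U: row 0 first, T[0,1] = -(2)/(6) = -0.3333; later rows by forward substitution.
  T[0,:] = [+0.0000 -0.3333 +0.6667 +0.1667 -0.5000]
  T[1,:] = [+0.0000 +0.0667 -0.6333 -0.4333 -0.5000]
  T[2,:] = [+0.0000 -0.1714 +0.5571 +0.6143 +0.4286]
  T[3,:] = [+0.0000 -0.1016 +0.0524 -0.2286 -1.0794]
  T[4,:] = [+0.0000 -0.0921 -0.1175 -0.5127 -1.1587]
|eigenvalues of T|: 1.5768, 0.8158, 0.1147, 0.1121, 0.0000.
ρ = 1.5768; 1.5768 > 1, so it fails to converge.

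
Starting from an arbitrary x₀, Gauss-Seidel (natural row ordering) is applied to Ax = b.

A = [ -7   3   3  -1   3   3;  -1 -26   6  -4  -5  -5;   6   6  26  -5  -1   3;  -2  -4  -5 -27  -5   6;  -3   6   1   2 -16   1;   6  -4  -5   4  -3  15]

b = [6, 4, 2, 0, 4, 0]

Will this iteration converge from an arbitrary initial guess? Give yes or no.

Split A = D + L + U, D = diag(-7, -26, 26, -27, -16, 15).
Gauss-Seidel: T = -(D+L)⁻¹U, row 0 first, T[0,5] = -(3)/(-7) = +0.4286; later rows by forward substitution.
  T[0,:] = [+0.0000  +0.4286  +0.4286  -0.1429  +0.4286  +0.4286]
  T[1,:] = [+0.0000  -0.0165  +0.2143  -0.1484  -0.2088  -0.2088]
  T[2,:] = [+0.0000  -0.0951  -0.1484  +0.2595  -0.0123  -0.1661]
  T[3,:] = [+0.0000  -0.0117  -0.0360  -0.0155  -0.1837  +0.2522]
  T[4,:] = [+0.0000  -0.0939  -0.0138  -0.0146  -0.1824  -0.0750]
  T[5,:] = [+0.0000  -0.2232  -0.1569  +0.1053  -0.2187  -0.3647]
|roots of det(T-λI)|: 0.5774, 0.3022, 0.1247, 0.1247, 0.0324, 0.0000.
spectral radius ρ = 0.5774; 0.5774 < 1, so it converges for any x₀.

yes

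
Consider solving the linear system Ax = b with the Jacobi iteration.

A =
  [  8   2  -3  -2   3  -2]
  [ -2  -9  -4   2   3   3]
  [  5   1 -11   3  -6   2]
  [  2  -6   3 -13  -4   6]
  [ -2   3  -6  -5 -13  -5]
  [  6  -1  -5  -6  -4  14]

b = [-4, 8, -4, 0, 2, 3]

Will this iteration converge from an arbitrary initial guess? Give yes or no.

no

Write A = D+L+U with D = diag(8, -9, -11, -13, -13, 14).
Jacobi T = -D⁻¹(L+U): T[1,0] = -(-2)/(-9) = -0.2222; T[1,1] = 0.
  T[0,:] = [+0.0000  -0.2500  +0.3750  +0.2500  -0.3750  +0.2500]
  T[1,:] = [-0.2222  +0.0000  -0.4444  +0.2222  +0.3333  +0.3333]
  T[2,:] = [+0.4545  +0.0909  +0.0000  +0.2727  -0.5455  +0.1818]
  T[3,:] = [+0.1538  -0.4615  +0.2308  +0.0000  -0.3077  +0.4615]
  T[4,:] = [-0.1538  +0.2308  -0.4615  -0.3846  +0.0000  -0.3846]
  T[5,:] = [-0.4286  +0.0714  +0.3571  +0.4286  +0.2857  +0.0000]
eigenvalue magnitudes: 1.1433, 0.4518, 0.4518, 0.3001, 0.3001, 0.1086.
ρ(T) = max|λ| = 1.1433; 1.1433 > 1 ⇒ diverges.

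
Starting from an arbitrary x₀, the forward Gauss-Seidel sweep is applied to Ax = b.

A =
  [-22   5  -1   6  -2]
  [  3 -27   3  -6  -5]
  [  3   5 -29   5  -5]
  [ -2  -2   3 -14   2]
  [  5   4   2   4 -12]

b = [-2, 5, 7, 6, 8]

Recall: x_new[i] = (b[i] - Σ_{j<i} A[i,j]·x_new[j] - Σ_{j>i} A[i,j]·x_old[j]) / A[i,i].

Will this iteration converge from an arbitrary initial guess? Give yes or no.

Diagonal D = diag(-22, -27, -29, -14, -12); L, U strict lower/upper.
GS T = -(D+L)⁻¹U: row 0 first, T[0,3] = -(6)/(-22) = +0.2727; later rows by forward substitution.
  T[0,:] = [+0.0000, +0.2273, -0.0455, +0.2727, -0.0909]
  T[1,:] = [+0.0000, +0.0253, +0.1061, -0.1919, -0.1953]
  T[2,:] = [+0.0000, +0.0279, +0.0136, +0.1675, -0.2155]
  T[3,:] = [+0.0000, -0.0301, -0.0057, +0.0244, +0.1376]
  T[4,:] = [+0.0000, +0.0977, +0.0168, +0.0857, -0.0930]
moduli |λ_i(T)| = 0.1834, 0.1445, 0.1445, 0.0677, 0.0000.
ρ = 0.1834; 0.1834 < 1 ⇒ converges.

yes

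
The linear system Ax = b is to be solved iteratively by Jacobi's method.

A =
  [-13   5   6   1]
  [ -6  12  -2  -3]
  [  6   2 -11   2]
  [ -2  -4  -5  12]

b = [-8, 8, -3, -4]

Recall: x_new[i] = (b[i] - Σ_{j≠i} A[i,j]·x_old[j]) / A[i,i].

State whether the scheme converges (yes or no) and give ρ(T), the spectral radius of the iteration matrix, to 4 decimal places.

Let D = diag(-13, 12, -11, 12); L, U the strict triangles.
Jacobi T = -D⁻¹(L+U): T[0,2] = -(6)/(-13) = +0.4615; T[0,0] = 0.
  T[0,:] = [+0.0000  +0.3846  +0.4615  +0.0769]
  T[1,:] = [+0.5000  +0.0000  +0.1667  +0.2500]
  T[2,:] = [+0.5455  +0.1818  +0.0000  +0.1818]
  T[3,:] = [+0.1667  +0.3333  +0.4167  +0.0000]
|λ(T)| sorted: 0.9167, 0.6428, 0.1649, 0.1090.
ρ = 0.9167; 0.9167 < 1 ⇒ converges.

yes, ρ = 0.9167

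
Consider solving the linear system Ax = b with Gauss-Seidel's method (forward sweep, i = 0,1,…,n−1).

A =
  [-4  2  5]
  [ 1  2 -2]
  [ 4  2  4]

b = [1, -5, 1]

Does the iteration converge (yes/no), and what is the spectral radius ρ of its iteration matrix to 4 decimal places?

Split A = D + L + U, D = diag(-4, 2, 4).
GS T = -(D+L)⁻¹U: row 0 first, T[0,2] = -(5)/(-4) = +1.2500; later rows by forward substitution.
  T[0,:] = [+0.0000, +0.5000, +1.2500]
  T[1,:] = [+0.0000, -0.2500, +0.3750]
  T[2,:] = [+0.0000, -0.3750, -1.4375]
eigenvalue magnitudes: 1.3041, 0.3834, 0.0000.
ρ(T) = max|λ| = 1.3041; 1.3041 > 1, so it fails to converge.

no, ρ = 1.3041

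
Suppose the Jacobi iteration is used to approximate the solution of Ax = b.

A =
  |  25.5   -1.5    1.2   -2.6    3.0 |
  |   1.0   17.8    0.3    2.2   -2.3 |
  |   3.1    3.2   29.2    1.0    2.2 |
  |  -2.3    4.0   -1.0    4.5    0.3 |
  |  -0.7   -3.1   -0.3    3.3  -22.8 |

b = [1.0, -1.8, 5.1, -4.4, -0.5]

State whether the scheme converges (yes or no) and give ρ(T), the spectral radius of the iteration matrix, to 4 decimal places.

yes, ρ = 0.4344

Let D = diag(25.5, 17.8, 29.2, 4.5, -22.8); L, U the strict triangles.
T_J = -D⁻¹(L+U): T[1,4] = -(-2.3)/(17.8) = +0.1292; T[1,1] = 0.
  T[0,:] = [+0.0000, +0.0588, -0.0471, +0.1020, -0.1176]
  T[1,:] = [-0.0562, +0.0000, -0.0169, -0.1236, +0.1292]
  T[2,:] = [-0.1062, -0.1096, +0.0000, -0.0342, -0.0753]
  T[3,:] = [+0.5111, -0.8889, +0.2222, +0.0000, -0.0667]
  T[4,:] = [-0.0307, -0.1360, -0.0132, +0.1447, +0.0000]
|eigenvalues of T|: 0.4344, 0.2659, 0.2659, 0.0955, 0.0729.
spectral radius ρ = 0.4344; 0.4344 < 1: convergent.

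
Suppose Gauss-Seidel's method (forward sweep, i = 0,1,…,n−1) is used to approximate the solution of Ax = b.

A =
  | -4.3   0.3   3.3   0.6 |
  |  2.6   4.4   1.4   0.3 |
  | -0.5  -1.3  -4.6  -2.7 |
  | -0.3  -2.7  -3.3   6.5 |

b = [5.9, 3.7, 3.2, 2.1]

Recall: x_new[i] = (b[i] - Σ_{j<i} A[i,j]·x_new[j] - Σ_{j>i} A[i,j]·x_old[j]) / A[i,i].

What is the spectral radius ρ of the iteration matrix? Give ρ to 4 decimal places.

Split A = D + L + U, D = diag(-4.3, 4.4, -4.6, 6.5).
GS T = -(D+L)⁻¹U: row 0 first, T[0,1] = -(0.3)/(-4.3) = +0.0698; later rows by forward substitution.
  T[0,:] = [+0.0000  +0.0698  +0.7674  +0.1395]
  T[1,:] = [+0.0000  -0.0412  -0.7717  -0.1506]
  T[2,:] = [+0.0000  +0.0041  +0.1347  -0.5596]
  T[3,:] = [+0.0000  -0.0118  -0.2168  -0.3402]
|eigenvalues of T|: 0.5374, 0.2944, 0.0038, 0.0000.
ρ(T) = max|λ| = 0.5374; 0.5374 < 1 ⇒ converges.

0.5374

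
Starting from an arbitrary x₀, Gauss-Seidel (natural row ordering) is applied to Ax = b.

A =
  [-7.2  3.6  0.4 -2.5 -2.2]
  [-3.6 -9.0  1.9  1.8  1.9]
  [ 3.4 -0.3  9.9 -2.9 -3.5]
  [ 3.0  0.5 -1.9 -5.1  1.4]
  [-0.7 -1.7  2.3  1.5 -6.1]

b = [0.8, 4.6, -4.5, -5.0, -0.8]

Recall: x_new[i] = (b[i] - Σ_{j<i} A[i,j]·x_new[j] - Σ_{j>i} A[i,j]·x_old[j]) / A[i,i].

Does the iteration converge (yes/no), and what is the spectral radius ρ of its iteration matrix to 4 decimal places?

A = D + L + U where D = diag(-7.2, -9, 9.9, -5.1, -6.1).
Gauss-Seidel: T = -(D+L)⁻¹U, row 0 first, T[0,1] = -(3.6)/(-7.2) = +0.5000; later rows by forward substitution.
  T[0,:] = [+0.0000, +0.5000, +0.0556, -0.3472, -0.3056]
  T[1,:] = [+0.0000, -0.2000, +0.1889, +0.3389, +0.3333]
  T[2,:] = [+0.0000, -0.1778, -0.0134, +0.4224, +0.4686]
  T[3,:] = [+0.0000, +0.3407, +0.0562, -0.3284, -0.0471]
  T[4,:] = [+0.0000, +0.0151, -0.0502, +0.0239, +0.1073]
|eigenvalues of T|: 0.5200, 0.1777, 0.1586, 0.0665, 0.0000.
ρ(T) = max|λ| = 0.5200; 0.5200 < 1 ⇒ converges.

yes, ρ = 0.5200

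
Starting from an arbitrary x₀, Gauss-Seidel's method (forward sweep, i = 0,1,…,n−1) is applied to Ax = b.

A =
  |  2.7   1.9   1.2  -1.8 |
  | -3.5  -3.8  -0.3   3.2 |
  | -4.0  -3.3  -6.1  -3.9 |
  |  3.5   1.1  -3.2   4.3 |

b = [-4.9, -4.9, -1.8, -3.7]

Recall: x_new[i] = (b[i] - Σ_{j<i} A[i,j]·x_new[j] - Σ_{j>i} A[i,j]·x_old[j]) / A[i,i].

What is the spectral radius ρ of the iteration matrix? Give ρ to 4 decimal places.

A = D + L + U where D = diag(2.7, -3.8, -6.1, 4.3).
GS T = -(D+L)⁻¹U: row 0 first, T[0,3] = -(-1.8)/(2.7) = +0.6667; later rows by forward substitution.
  T[0,:] = [+0.0000  -0.7037  -0.4444  +0.6667]
  T[1,:] = [+0.0000  +0.6481  +0.3304  +0.2281]
  T[2,:] = [+0.0000  +0.1108  +0.1127  -1.1999]
  T[3,:] = [+0.0000  +0.4894  +0.3611  -1.4939]
|roots of det(T-λI)|: 1.3104, 0.6133, 0.0360, 0.0000.
ρ(T) = max|λ| = 1.3104; 1.3104 > 1 ⇒ diverges.

1.3104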